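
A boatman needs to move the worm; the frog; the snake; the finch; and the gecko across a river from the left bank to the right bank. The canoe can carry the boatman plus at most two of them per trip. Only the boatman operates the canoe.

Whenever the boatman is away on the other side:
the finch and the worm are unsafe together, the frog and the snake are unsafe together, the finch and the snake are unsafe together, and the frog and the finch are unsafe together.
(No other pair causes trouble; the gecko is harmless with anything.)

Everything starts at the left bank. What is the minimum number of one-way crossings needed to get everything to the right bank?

Counting alone: the boatman can take at most 2 across per trip to the right bank, so moving all 5 needs at least 3 loaded trips out, with a return between consecutive ones — at least 5 crossings.
The safety rule pushes this higher. Following every safe sequence of crossings, the most of the 5 that can be at the right bank as the canoe arrives there on crossing 5 is 4 — never all 5.
So no plan with fewer than 7 crossings exists, and this one achieves 7:
1. Boatman goes to the right bank with the finch and the frog.  [the left bank: the gecko, the snake, the worm | the right bank: the finch, the frog]
2. Boatman goes back to the left bank with the frog.  [the left bank: the frog, the gecko, the snake, the worm | the right bank: the finch]
3. Boatman goes to the right bank with the frog and the worm.  [the left bank: the gecko, the snake | the right bank: the finch, the frog, the worm]
4. Boatman goes back to the left bank with the finch.  [the left bank: the finch, the gecko, the snake | the right bank: the frog, the worm]
5. Boatman goes to the right bank with the gecko and the snake.  [the left bank: the finch | the right bank: the frog, the gecko, the snake, the worm]
6. Boatman goes back to the left bank with the frog.  [the left bank: the finch, the frog | the right bank: the gecko, the snake, the worm]
7. Boatman goes to the right bank with the finch and the frog.  [the left bank: — | the right bank: the finch, the frog, the gecko, the snake, the worm]

7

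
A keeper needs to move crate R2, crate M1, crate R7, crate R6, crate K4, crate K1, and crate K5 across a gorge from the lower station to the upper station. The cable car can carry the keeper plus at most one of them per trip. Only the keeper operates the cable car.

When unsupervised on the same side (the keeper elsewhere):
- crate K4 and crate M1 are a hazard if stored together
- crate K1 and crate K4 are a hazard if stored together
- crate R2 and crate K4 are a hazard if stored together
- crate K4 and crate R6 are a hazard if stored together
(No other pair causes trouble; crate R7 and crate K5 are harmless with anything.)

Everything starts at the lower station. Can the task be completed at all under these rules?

No

Following every safe sequence of crossings from the start, the most of the 7 that can be at the upper station as the cable car arrives there on crossings 1, 3, 5, 7 is 1, 2, 3, 4 respectively; the best ever achieved is 4 of 7.
From crossing 9 on, no configuration arises that was not already reachable earlier: only 44 distinct safe configurations (who is on which side, and where the cable car is) can ever be reached, none of them has everyone across, and every continuation just revisits them. So no valid plan exists.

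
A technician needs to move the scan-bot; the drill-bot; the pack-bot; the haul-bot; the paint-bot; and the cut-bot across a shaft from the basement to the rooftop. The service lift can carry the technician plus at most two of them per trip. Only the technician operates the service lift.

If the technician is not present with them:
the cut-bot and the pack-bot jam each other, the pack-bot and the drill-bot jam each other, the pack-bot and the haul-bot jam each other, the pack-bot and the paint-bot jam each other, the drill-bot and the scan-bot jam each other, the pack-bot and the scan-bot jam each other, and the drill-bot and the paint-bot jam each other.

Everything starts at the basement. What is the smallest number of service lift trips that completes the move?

Counting alone: the technician can take at most 2 across per trip to the rooftop, so moving all 6 needs at least 3 loaded trips out, with a return between consecutive ones — at least 5 crossings.
The safety rule pushes this higher. Following every safe sequence of crossings, the most of the 6 that can be at the rooftop as the service lift arrives there on crossings 5, 7 is 4, 5 respectively — never all 6.
So no plan with fewer than 9 crossings exists, and this one achieves 9:
1. Technician goes to the rooftop with the drill-bot and the pack-bot.
2. Technician goes back to the basement with the drill-bot.
3. Technician goes to the rooftop with the paint-bot and the scan-bot.
4. Technician goes back to the basement with the pack-bot.
5. Technician goes to the rooftop with the haul-bot and the pack-bot.
6. Technician goes back to the basement with the pack-bot.
7. Technician goes to the rooftop with the cut-bot and the drill-bot.
8. Technician goes back to the basement with the drill-bot.
9. Technician goes to the rooftop with the drill-bot and the pack-bot.

9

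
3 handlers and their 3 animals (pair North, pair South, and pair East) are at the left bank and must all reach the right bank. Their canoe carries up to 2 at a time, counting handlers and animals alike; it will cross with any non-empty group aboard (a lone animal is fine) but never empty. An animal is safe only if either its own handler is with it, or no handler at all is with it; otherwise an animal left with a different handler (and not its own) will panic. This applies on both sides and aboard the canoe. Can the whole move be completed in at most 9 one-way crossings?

Counting alone: each trip to the right bank takes at most 2 across and each return brings at least 1 back, so after t trips out (and t−1 returns) at most 2t − (t−1) of the 6 are across; that first reaches 6 at t = 5, so at least 9 crossings are needed.
The safety rule pushes this higher. Following every safe sequence of crossings, the most of the 6 that can be at the right bank as the canoe arrives there on crossing 9 is 5 — never all 6.
So the move cannot be finished within 9 crossings. (The shortest complete plan takes 11:)
1. animal North and handler North cross → the right bank.
2. handler North crosses ← the left bank.
3. animal East and animal South cross → the right bank.
4. animal North crosses ← the left bank.
5. handler East and handler South cross → the right bank.
6. animal South and handler South cross ← the left bank.
7. handler North and handler South cross → the right bank.
8. animal East crosses ← the left bank.
9. animal North and animal South cross → the right bank.
10. handler East crosses ← the left bank.
11. animal East and handler East cross → the right bank.

No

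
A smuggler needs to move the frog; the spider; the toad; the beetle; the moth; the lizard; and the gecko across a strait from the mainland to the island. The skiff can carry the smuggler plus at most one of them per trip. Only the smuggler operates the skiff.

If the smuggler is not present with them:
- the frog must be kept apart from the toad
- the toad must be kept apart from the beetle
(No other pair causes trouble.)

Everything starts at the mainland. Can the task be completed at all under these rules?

1. Smuggler goes to the island with the toad.
2. Smuggler goes back to the mainland alone.
3. Smuggler goes to the island with the frog.
4. Smuggler goes back to the mainland with the toad.
5. Smuggler goes to the island with the beetle.
6. Smuggler goes back to the mainland alone.
7. Smuggler goes to the island with the spider.
8. Smuggler goes back to the mainland alone.
9. Smuggler goes to the island with the moth.
10. Smuggler goes back to the mainland alone.
11. Smuggler goes to the island with the lizard.
12. Smuggler goes back to the mainland alone.
13. Smuggler goes to the island with the gecko.
14. Smuggler goes back to the mainland alone.
15. Smuggler goes to the island with the toad.

Yes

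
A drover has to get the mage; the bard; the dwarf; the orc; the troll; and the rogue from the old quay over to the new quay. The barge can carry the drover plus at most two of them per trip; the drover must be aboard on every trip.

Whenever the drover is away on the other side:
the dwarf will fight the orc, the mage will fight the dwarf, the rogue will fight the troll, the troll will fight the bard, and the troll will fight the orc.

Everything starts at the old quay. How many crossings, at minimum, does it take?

Counting alone: the drover can take at most 2 across per trip to the new quay, so moving all 6 needs at least 3 loaded trips out, with a return between consecutive ones — at least 5 crossings.
The safety rule pushes this higher. Following every safe sequence of crossings, the most of the 6 that can be at the new quay as the barge arrives there on crossing 5 is 5 — never all 6.
So no plan with fewer than 7 crossings exists, and this one achieves 7:
1. Drover goes to the new quay with the dwarf and the troll.  [the old quay: the bard, the mage, the orc, the rogue | the new quay: the dwarf, the troll]
2. Drover goes back to the old quay alone.  [the old quay: the bard, the mage, the orc, the rogue | the new quay: the dwarf, the troll]
3. Drover goes to the new quay with the bard and the mage.  [the old quay: the orc, the rogue | the new quay: the bard, the dwarf, the mage, the troll]
4. Drover goes back to the old quay with the dwarf and the troll.  [the old quay: the dwarf, the orc, the rogue, the troll | the new quay: the bard, the mage]
5. Drover goes to the new quay with the orc and the rogue.  [the old quay: the dwarf, the troll | the new quay: the bard, the mage, the orc, the rogue]
6. Drover goes back to the old quay alone.  [the old quay: the dwarf, the troll | the new quay: the bard, the mage, the orc, the rogue]
7. Drover goes to the new quay with the dwarf and the troll.  [the old quay: — | the new quay: the bard, the dwarf, the mage, the orc, the rogue, the troll]

7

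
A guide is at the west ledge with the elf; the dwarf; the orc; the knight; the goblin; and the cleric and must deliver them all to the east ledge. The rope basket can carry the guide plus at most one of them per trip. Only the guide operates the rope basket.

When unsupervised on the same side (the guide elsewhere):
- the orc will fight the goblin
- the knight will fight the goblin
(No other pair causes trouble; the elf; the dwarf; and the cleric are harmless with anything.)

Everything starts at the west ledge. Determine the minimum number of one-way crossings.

Counting alone: the guide can take at most 1 across per trip to the east ledge, so moving all 6 needs at least 6 loaded trips out, with a return between consecutive ones — at least 11 crossings.
The safety rule pushes this higher. Following every safe sequence of crossings, the most of the 6 that can be at the east ledge as the rope basket arrives there on crossing 11 is 5 — never all 6.
So no plan with fewer than 13 crossings exists, and this one achieves 13:
1. Guide goes to the east ledge with the goblin.  [the west ledge: the cleric, the dwarf, the elf, the knight, the orc | the east ledge: the goblin]
2. Guide goes back to the west ledge alone.  [the west ledge: the cleric, the dwarf, the elf, the knight, the orc | the east ledge: the goblin]
3. Guide goes to the east ledge with the elf.  [the west ledge: the cleric, the dwarf, the knight, the orc | the east ledge: the elf, the goblin]
4. Guide goes back to the west ledge alone.  [the west ledge: the cleric, the dwarf, the knight, the orc | the east ledge: the elf, the goblin]
5. Guide goes to the east ledge with the dwarf.  [the west ledge: the cleric, the knight, the orc | the east ledge: the dwarf, the elf, the goblin]
6. Guide goes back to the west ledge alone.  [the west ledge: the cleric, the knight, the orc | the east ledge: the dwarf, the elf, the goblin]
7. Guide goes to the east ledge with the orc.  [the west ledge: the cleric, the knight | the east ledge: the dwarf, the elf, the goblin, the orc]
8. Guide goes back to the west ledge with the goblin.  [the west ledge: the cleric, the goblin, the knight | the east ledge: the dwarf, the elf, the orc]
9. Guide goes to the east ledge with the knight.  [the west ledge: the cleric, the goblin | the east ledge: the dwarf, the elf, the knight, the orc]
10. Guide goes back to the west ledge alone.  [the west ledge: the cleric, the goblin | the east ledge: the dwarf, the elf, the knight, the orc]
11. Guide goes to the east ledge with the cleric.  [the west ledge: the goblin | the east ledge: the cleric, the dwarf, the elf, the knight, the orc]
12. Guide goes back to the west ledge alone.  [the west ledge: the goblin | the east ledge: the cleric, the dwarf, the elf, the knight, the orc]
13. Guide goes to the east ledge with the goblin.  [the west ledge: — | the east ledge: the cleric, the dwarf, the elf, the goblin, the knight, the orc]

13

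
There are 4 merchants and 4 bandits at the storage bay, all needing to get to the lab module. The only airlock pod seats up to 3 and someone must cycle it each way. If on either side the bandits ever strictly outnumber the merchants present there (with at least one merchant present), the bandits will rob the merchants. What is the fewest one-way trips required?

Counting alone: each trip to the lab module takes at most 3 across and each return brings at least 1 back, so after t trips out (and t−1 returns) at most 3t − (t−1) of the 8 are across; that first reaches 8 at t = 4, so at least 7 crossings are needed.
The safety rule pushes this higher. Following every safe sequence of crossings, the most of the 8 that can be at the lab module as the airlock pod arrives there on crossing 7 is 7 — never all 8.
So no plan with fewer than 9 crossings exists, and this one achieves 9:
1. 2 bandits → the lab module.  (the storage bay: 4M 2B; the lab module: 0M 2B)
2. 1 bandit ← the storage bay.  (the storage bay: 4M 3B; the lab module: 0M 1B)
3. 3 bandits → the lab module.  (the storage bay: 4M 0B; the lab module: 0M 4B)
4. 1 bandit ← the storage bay.  (the storage bay: 4M 1B; the lab module: 0M 3B)
5. 3 merchants → the lab module.  (the storage bay: 1M 1B; the lab module: 3M 3B)
6. 1 merchant and 1 bandit ← the storage bay.  (the storage bay: 2M 2B; the lab module: 2M 2B)
7. 2 merchants → the lab module.  (the storage bay: 0M 2B; the lab module: 4M 2B)
8. 1 bandit ← the storage bay.  (the storage bay: 0M 3B; the lab module: 4M 1B)
9. 3 bandits → the lab module.  (the storage bay: 0M 0B; the lab module: 4M 4B)

9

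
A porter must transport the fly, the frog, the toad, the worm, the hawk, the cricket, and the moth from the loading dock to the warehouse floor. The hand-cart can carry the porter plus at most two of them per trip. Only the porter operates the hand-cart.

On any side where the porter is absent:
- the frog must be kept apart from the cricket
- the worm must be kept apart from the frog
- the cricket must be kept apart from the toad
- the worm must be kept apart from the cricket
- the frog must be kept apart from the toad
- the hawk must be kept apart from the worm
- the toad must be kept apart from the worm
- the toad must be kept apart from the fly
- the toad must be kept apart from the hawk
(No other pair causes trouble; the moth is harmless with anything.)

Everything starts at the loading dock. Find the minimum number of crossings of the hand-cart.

Whatever the first load, the items left behind include a forbidden pair without the porter. No opening move is safe, so no plan exists.

impossible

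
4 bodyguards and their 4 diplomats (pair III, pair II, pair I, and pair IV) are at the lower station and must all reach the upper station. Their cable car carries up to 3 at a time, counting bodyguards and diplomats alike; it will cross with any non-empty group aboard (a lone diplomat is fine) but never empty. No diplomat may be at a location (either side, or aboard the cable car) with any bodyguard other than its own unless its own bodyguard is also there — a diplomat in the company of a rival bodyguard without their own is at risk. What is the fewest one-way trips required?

Counting alone: each trip to the upper station takes at most 3 across and each return brings at least 1 back, so after t trips out (and t−1 returns) at most 3t − (t−1) of the 8 are across; that first reaches 8 at t = 4, so at least 7 crossings are needed.
The safety rule pushes this higher. Following every safe sequence of crossings, the most of the 8 that can be at the upper station as the cable car arrives there on crossing 7 is 7 — never all 8.
So no plan with fewer than 9 crossings exists, and this one achieves 9:
1. bodyguard III and diplomat III cross → the upper station.
2. bodyguard III crosses ← the lower station.
3. bodyguard II, bodyguard III, and diplomat II cross → the upper station.
4. bodyguard III and diplomat III cross ← the lower station.
5. bodyguard I, bodyguard III, and bodyguard IV cross → the upper station.
6. diplomat II crosses ← the lower station.
7. diplomat II and diplomat III cross → the upper station.
8. diplomat III crosses ← the lower station.
9. diplomat I, diplomat III, and diplomat IV cross → the upper station.

9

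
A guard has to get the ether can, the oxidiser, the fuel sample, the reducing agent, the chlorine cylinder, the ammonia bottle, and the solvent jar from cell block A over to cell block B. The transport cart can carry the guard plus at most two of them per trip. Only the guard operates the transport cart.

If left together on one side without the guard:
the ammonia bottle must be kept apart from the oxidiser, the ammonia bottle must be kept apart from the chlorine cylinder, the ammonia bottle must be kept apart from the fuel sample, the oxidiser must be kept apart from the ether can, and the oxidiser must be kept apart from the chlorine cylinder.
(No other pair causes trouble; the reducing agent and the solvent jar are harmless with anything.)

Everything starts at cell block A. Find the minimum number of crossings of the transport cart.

Counting alone: the guard can take at most 2 across per trip to cell block B, so moving all 7 needs at least 4 loaded trips out, with a return between consecutive ones — at least 7 crossings.
The safety rule pushes this higher. Following every safe sequence of crossings, the most of the 7 that can be at cell block B as the transport cart arrives there on crossings 7, 9 is 5, 6 respectively — never all 7.
So no plan with fewer than 11 crossings exists, and this one achieves 11:
1. Guard goes to cell block B with the ammonia bottle and the oxidiser.
2. Guard goes back to cell block A with the oxidiser.
3. Guard goes to cell block B with the ether can and the oxidiser.
4. Guard goes back to cell block A with the oxidiser.
5. Guard goes to cell block B with the oxidiser and the reducing agent.
6. Guard goes back to cell block A with the oxidiser.
7. Guard goes to cell block B with the oxidiser and the solvent jar.
8. Guard goes back to cell block A with the oxidiser.
9. Guard goes to cell block B with the chlorine cylinder and the fuel sample.
10. Guard goes back to cell block A with the ammonia bottle.
11. Guard goes to cell block B with the ammonia bottle and the oxidiser.

11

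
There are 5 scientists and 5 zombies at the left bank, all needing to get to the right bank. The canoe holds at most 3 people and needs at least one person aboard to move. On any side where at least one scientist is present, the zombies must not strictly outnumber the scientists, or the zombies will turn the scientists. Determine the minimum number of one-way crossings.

Counting alone: each trip to the right bank takes at most 3 across and each return brings at least 1 back, so after t trips out (and t−1 returns) at most 3t − (t−1) of the 10 are across; that first reaches 10 at t = 5, so at least 9 crossings are needed.
The safety rule pushes this higher. Following every safe sequence of crossings, the most of the 10 that can be at the right bank as the canoe arrives there on crossing 9 is 9 — never all 10.
So no plan with fewer than 11 crossings exists, and this one achieves 11:
1. 2 zombies → the right bank.  (the left bank: 5S 3Z; the right bank: 0S 2Z)
2. 1 zombie ← the left bank.  (the left bank: 5S 4Z; the right bank: 0S 1Z)
3. 3 zombies → the right bank.  (the left bank: 5S 1Z; the right bank: 0S 4Z)
4. 1 zombie ← the left bank.  (the left bank: 5S 2Z; the right bank: 0S 3Z)
5. 3 scientists → the right bank.  (the left bank: 2S 2Z; the right bank: 3S 3Z)
6. 1 scientist and 1 zombie ← the left bank.  (the left bank: 3S 3Z; the right bank: 2S 2Z)
7. 3 scientists → the right bank.  (the left bank: 0S 3Z; the right bank: 5S 2Z)
8. 1 zombie ← the left bank.  (the left bank: 0S 4Z; the right bank: 5S 1Z)
9. 2 zombies → the right bank.  (the left bank: 0S 2Z; the right bank: 5S 3Z)
10. 1 zombie ← the left bank.  (the left bank: 0S 3Z; the right bank: 5S 2Z)
11. 3 zombies → the right bank.  (the left bank: 0S 0Z; the right bank: 5S 5Z)

11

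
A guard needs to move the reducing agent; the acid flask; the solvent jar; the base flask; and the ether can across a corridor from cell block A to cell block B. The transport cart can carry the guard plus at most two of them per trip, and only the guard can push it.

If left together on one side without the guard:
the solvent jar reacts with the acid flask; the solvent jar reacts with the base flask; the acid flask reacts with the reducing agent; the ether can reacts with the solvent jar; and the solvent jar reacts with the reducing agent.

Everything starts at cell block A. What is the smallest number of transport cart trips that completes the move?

7

Counting alone: the guard can take at most 2 across per trip to cell block B, so moving all 5 needs at least 3 loaded trips out, with a return between consecutive ones — at least 5 crossings.
The safety rule pushes this higher. Following every safe sequence of crossings, the most of the 5 that can be at cell block B as the transport cart arrives there on crossing 5 is 4 — never all 5.
So no plan with fewer than 7 crossings exists, and this one achieves 7:
1. Guard goes to cell block B with the reducing agent and the solvent jar.
2. Guard goes back to cell block A with the reducing agent.
3. Guard goes to cell block B with the base flask and the reducing agent.
4. Guard goes back to cell block A with the solvent jar.
5. Guard goes to cell block B with the acid flask and the ether can.
6. Guard goes back to cell block A with the reducing agent.
7. Guard goes to cell block B with the reducing agent and the solvent jar.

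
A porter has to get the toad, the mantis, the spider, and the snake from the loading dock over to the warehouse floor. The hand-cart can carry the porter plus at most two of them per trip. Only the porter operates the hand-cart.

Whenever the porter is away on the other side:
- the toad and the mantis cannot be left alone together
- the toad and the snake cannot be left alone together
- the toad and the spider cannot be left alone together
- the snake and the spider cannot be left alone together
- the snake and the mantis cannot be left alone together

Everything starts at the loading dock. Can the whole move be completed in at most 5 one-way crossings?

Yes — this plan uses 5 crossings (≤ 5):
1. Porter goes to the warehouse floor with the snake and the toad.
2. Porter goes back to the loading dock with the toad.
3. Porter goes to the warehouse floor with the mantis and the spider.
4. Porter goes back to the loading dock with the snake.
5. Porter goes to the warehouse floor with the snake and the toad.

Yes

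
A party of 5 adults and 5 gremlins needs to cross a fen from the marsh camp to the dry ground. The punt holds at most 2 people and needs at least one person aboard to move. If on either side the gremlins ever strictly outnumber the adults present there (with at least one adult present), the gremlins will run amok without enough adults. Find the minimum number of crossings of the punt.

Following every safe sequence of crossings from the start, the most of the 10 that can be at the dry ground as the punt arrives there on crossings 1, 3, 5, 7 is 2, 3, 4, 5 respectively; the best ever achieved is 5 of 10.
From crossing 9 on, no configuration arises that was not already reachable earlier: only 13 distinct safe configurations (who is on which side, and where the punt is) can ever be reached, none of them has everyone across, and every continuation just revisits them. They are: 0 adults + 0 gremlins across (punt back at the start); 0 adults + 1 gremlin across (punt there); 0 adults + 1 gremlin across (punt back at the start); 0 adults + 2 gremlins across (punt there); 0 adults + 2 gremlins across (punt back at the start); 0 adults + 3 gremlins across (punt there); 0 adults + 3 gremlins across (punt back at the start); 0 adults + 4 gremlins across (punt there); 0 adults + 4 gremlins across (punt back at the start); 0 adults + 5 gremlins across (punt there); 1 adult + 1 gremlin across (punt there); 1 adult + 1 gremlin across (punt back at the start); 2 adults + 2 gremlins across (punt there). So no valid plan exists.

impossible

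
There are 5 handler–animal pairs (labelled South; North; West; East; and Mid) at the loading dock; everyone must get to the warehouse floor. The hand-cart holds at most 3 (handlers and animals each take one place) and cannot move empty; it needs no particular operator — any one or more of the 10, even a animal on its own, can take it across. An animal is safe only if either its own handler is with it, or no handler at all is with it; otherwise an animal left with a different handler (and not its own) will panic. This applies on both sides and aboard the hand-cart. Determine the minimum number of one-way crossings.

Counting alone: each trip to the warehouse floor takes at most 3 across and each return brings at least 1 back, so after t trips out (and t−1 returns) at most 3t − (t−1) of the 10 are across; that first reaches 10 at t = 5, so at least 9 crossings are needed.
The safety rule pushes this higher. Following every safe sequence of crossings, the most of the 10 that can be at the warehouse floor as the hand-cart arrives there on crossing 9 is 9 — never all 10.
So no plan with fewer than 11 crossings exists, and this one achieves 11:
1. animal South and handler South cross → the warehouse floor.
2. handler South crosses ← the loading dock.
3. animal East, animal North, and animal West cross → the warehouse floor.
4. animal South crosses ← the loading dock.
5. handler East, handler North, and handler West cross → the warehouse floor.
6. animal North and handler North cross ← the loading dock.
7. handler Mid, handler North, and handler South cross → the warehouse floor.
8. animal West crosses ← the loading dock.
9. animal North and animal South cross → the warehouse floor.
10. animal South crosses ← the loading dock.
11. animal Mid, animal South, and animal West cross → the warehouse floor.

11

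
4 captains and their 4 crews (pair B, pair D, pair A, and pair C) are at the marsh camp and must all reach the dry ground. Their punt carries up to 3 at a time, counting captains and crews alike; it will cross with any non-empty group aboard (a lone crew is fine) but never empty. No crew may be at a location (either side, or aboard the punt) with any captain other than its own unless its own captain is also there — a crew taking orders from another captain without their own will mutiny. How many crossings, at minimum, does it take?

Counting alone: each trip to the dry ground takes at most 3 across and each return brings at least 1 back, so after t trips out (and t−1 returns) at most 3t − (t−1) of the 8 are across; that first reaches 8 at t = 4, so at least 7 crossings are needed.
The safety rule pushes this higher. Following every safe sequence of crossings, the most of the 8 that can be at the dry ground as the punt arrives there on crossing 7 is 7 — never all 8.
So no plan with fewer than 9 crossings exists, and this one achieves 9:
1. captain B and crew B cross → the dry ground.
2. captain B crosses ← the marsh camp.
3. captain B, captain D, and crew D cross → the dry ground.
4. captain B and crew B cross ← the marsh camp.
5. captain A, captain B, and captain C cross → the dry ground.
6. crew D crosses ← the marsh camp.
7. crew B and crew D cross → the dry ground.
8. crew B crosses ← the marsh camp.
9. crew A, crew B, and crew C cross → the dry ground.

9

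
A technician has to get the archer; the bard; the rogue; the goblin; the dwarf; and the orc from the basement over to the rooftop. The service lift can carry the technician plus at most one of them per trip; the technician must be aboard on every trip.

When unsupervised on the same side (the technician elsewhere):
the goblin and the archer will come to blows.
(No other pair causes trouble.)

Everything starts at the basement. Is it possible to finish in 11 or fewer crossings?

Yes

Yes — this plan uses 11 crossings (≤ 11):
1. Technician goes to the rooftop with the archer.
2. Technician goes back to the basement alone.
3. Technician goes to the rooftop with the bard.
4. Technician goes back to the basement alone.
5. Technician goes to the rooftop with the rogue.
6. Technician goes back to the basement alone.
7. Technician goes to the rooftop with the dwarf.
8. Technician goes back to the basement alone.
9. Technician goes to the rooftop with the orc.
10. Technician goes back to the basement alone.
11. Technician goes to the rooftop with the goblin.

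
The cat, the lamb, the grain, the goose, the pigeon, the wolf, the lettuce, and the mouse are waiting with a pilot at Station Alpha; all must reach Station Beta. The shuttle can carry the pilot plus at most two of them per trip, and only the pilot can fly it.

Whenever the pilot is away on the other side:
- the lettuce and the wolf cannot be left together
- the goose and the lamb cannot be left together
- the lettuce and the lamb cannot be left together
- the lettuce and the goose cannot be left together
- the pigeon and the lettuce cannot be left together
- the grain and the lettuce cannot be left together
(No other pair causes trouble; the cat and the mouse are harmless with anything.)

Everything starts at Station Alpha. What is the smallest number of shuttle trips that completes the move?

13

Counting alone: the pilot can take at most 2 across per trip to Station Beta, so moving all 8 needs at least 4 loaded trips out, with a return between consecutive ones — at least 7 crossings.
The safety rule pushes this higher. Following every safe sequence of crossings, the most of the 8 that can be at Station Beta as the shuttle arrives there on crossings 7, 9, 11 is 5, 6, 7 respectively — never all 8.
So no plan with fewer than 13 crossings exists, and this one achieves 13:
1. Pilot goes to Station Beta with the lamb and the lettuce.  [Station Alpha: the cat, the goose, the grain, the mouse, the pigeon, the wolf | Station Beta: the lamb, the lettuce]
2. Pilot goes back to Station Alpha with the lamb.  [Station Alpha: the cat, the goose, the grain, the lamb, the mouse, the pigeon, the wolf | Station Beta: the lettuce]
3. Pilot goes to Station Beta with the cat and the lamb.  [Station Alpha: the goose, the grain, the mouse, the pigeon, the wolf | Station Beta: the cat, the lamb, the lettuce]
4. Pilot goes back to Station Alpha with the lamb.  [Station Alpha: the goose, the grain, the lamb, the mouse, the pigeon, the wolf | Station Beta: the cat, the lettuce]
5. Pilot goes to Station Beta with the grain and the lamb.  [Station Alpha: the goose, the mouse, the pigeon, the wolf | Station Beta: the cat, the grain, the lamb, the lettuce]
6. Pilot goes back to Station Alpha with the lettuce.  [Station Alpha: the goose, the lettuce, the mouse, the pigeon, the wolf | Station Beta: the cat, the grain, the lamb]
7. Pilot goes to Station Beta with the lettuce and the pigeon.  [Station Alpha: the goose, the mouse, the wolf | Station Beta: the cat, the grain, the lamb, the lettuce, the pigeon]
8. Pilot goes back to Station Alpha with the lettuce.  [Station Alpha: the goose, the lettuce, the mouse, the wolf | Station Beta: the cat, the grain, the lamb, the pigeon]
9. Pilot goes to Station Beta with the goose and the wolf.  [Station Alpha: the lettuce, the mouse | Station Beta: the cat, the goose, the grain, the lamb, the pigeon, the wolf]
10. Pilot goes back to Station Alpha with the lamb.  [Station Alpha: the lamb, the lettuce, the mouse | Station Beta: the cat, the goose, the grain, the pigeon, the wolf]
11. Pilot goes to Station Beta with the lamb and the mouse.  [Station Alpha: the lettuce | Station Beta: the cat, the goose, the grain, the lamb, the mouse, the pigeon, the wolf]
12. Pilot goes back to Station Alpha with the lamb.  [Station Alpha: the lamb, the lettuce | Station Beta: the cat, the goose, the grain, the mouse, the pigeon, the wolf]
13. Pilot goes to Station Beta with the lamb and the lettuce.  [Station Alpha: — | Station Beta: the cat, the goose, the grain, the lamb, the lettuce, the mouse, the pigeon, the wolf]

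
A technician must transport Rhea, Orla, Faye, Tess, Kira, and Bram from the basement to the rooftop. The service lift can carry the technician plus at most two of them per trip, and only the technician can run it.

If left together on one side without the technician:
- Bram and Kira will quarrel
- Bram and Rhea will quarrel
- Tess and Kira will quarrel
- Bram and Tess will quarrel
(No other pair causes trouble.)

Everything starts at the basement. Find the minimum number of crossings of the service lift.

9

Counting alone: the technician can take at most 2 across per trip to the rooftop, so moving all 6 needs at least 3 loaded trips out, with a return between consecutive ones — at least 5 crossings.
The safety rule pushes this higher. Following every safe sequence of crossings, the most of the 6 that can be at the rooftop as the service lift arrives there on crossings 5, 7 is 4, 5 respectively — never all 6.
So no plan with fewer than 9 crossings exists, and this one achieves 9:
1. Technician goes to the rooftop with Bram and Tess.
2. Technician goes back to the basement with Tess.
3. Technician goes to the rooftop with Rhea and Tess.
4. Technician goes back to the basement with Bram.
5. Technician goes to the rooftop with Kira and Orla.
6. Technician goes back to the basement with Tess.
7. Technician goes to the rooftop with Faye and Tess.
8. Technician goes back to the basement with Tess.
9. Technician goes to the rooftop with Bram and Tess.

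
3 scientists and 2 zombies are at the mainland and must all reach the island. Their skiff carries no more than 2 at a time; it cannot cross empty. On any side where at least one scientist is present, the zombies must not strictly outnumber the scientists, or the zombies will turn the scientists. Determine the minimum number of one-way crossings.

7

Counting alone: each trip to the island takes at most 2 across and each return brings at least 1 back, so after t trips out (and t−1 returns) at most 2t − (t−1) of the 5 are across; that first reaches 5 at t = 4, so at least 7 crossings are needed.
The plan below uses exactly 7 crossings, so it is optimal:
1. 2 zombies → the island.  (the mainland: 3S 0Z; the island: 0S 2Z)
2. 1 zombie ← the mainland.  (the mainland: 3S 1Z; the island: 0S 1Z)
3. 2 scientists → the island.  (the mainland: 1S 1Z; the island: 2S 1Z)
4. 1 scientist ← the mainland.  (the mainland: 2S 1Z; the island: 1S 1Z)
5. 1 scientist and 1 zombie → the island.  (the mainland: 1S 0Z; the island: 2S 2Z)
6. 1 zombie ← the mainland.  (the mainland: 1S 1Z; the island: 2S 1Z)
7. 1 scientist and 1 zombie → the island.  (the mainland: 0S 0Z; the island: 3S 2Z)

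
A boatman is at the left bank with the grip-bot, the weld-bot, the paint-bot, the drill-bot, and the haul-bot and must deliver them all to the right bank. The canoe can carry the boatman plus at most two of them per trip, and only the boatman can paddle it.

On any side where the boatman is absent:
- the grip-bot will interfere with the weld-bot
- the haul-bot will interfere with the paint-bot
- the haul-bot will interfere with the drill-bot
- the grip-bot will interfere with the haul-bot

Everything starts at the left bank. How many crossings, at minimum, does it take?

Counting alone: the boatman can take at most 2 across per trip to the right bank, so moving all 5 needs at least 3 loaded trips out, with a return between consecutive ones — at least 5 crossings.
The plan below uses exactly 5 crossings, so it is optimal:
1. Boatman goes to the right bank with the grip-bot and the haul-bot.  [the left bank: the drill-bot, the paint-bot, the weld-bot | the right bank: the grip-bot, the haul-bot]
2. Boatman goes back to the left bank with the haul-bot.  [the left bank: the drill-bot, the haul-bot, the paint-bot, the weld-bot | the right bank: the grip-bot]
3. Boatman goes to the right bank with the drill-bot and the paint-bot.  [the left bank: the haul-bot, the weld-bot | the right bank: the drill-bot, the grip-bot, the paint-bot]
4. Boatman goes back to the left bank alone.  [the left bank: the haul-bot, the weld-bot | the right bank: the drill-bot, the grip-bot, the paint-bot]
5. Boatman goes to the right bank with the haul-bot and the weld-bot.  [the left bank: — | the right bank: the drill-bot, the grip-bot, the haul-bot, the paint-bot, the weld-bot]

5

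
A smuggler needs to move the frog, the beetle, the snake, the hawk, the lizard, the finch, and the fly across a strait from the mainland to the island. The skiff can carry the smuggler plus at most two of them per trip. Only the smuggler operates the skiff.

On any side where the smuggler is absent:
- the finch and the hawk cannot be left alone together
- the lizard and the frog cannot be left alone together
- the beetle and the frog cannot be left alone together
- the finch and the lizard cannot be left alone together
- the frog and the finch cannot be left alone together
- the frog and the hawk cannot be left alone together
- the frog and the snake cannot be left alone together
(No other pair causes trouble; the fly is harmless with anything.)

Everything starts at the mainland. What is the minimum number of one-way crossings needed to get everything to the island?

11

Counting alone: the smuggler can take at most 2 across per trip to the island, so moving all 7 needs at least 4 loaded trips out, with a return between consecutive ones — at least 7 crossings.
The safety rule pushes this higher. Following every safe sequence of crossings, the most of the 7 that can be at the island as the skiff arrives there on crossings 7, 9 is 5, 6 respectively — never all 7.
So no plan with fewer than 11 crossings exists, and this one achieves 11:
1. Smuggler goes to the island with the finch and the frog.
2. Smuggler goes back to the mainland with the frog.
3. Smuggler goes to the island with the beetle and the frog.
4. Smuggler goes back to the mainland with the frog.
5. Smuggler goes to the island with the frog and the snake.
6. Smuggler goes back to the mainland with the frog.
7. Smuggler goes to the island with the fly and the frog.
8. Smuggler goes back to the mainland with the frog.
9. Smuggler goes to the island with the hawk and the lizard.
10. Smuggler goes back to the mainland with the finch.
11. Smuggler goes to the island with the finch and the frog.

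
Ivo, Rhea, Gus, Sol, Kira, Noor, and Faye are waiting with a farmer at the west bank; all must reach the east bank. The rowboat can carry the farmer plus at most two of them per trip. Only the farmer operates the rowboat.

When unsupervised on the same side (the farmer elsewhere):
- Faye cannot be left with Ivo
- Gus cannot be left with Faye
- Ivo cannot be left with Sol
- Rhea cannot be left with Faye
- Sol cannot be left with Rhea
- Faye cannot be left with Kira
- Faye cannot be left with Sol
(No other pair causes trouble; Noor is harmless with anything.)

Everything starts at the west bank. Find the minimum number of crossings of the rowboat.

Counting alone: the farmer can take at most 2 across per trip to the east bank, so moving all 7 needs at least 4 loaded trips out, with a return between consecutive ones — at least 7 crossings.
The safety rule pushes this higher. Following every safe sequence of crossings, the most of the 7 that can be at the east bank as the rowboat arrives there on crossings 7, 9 is 5, 6 respectively — never all 7.
So no plan with fewer than 11 crossings exists, and this one achieves 11:
1. Farmer goes to the east bank with Faye and Sol.  [the west bank: Gus, Ivo, Kira, Noor, Rhea | the east bank: Faye, Sol]
2. Farmer goes back to the west bank with Sol.  [the west bank: Gus, Ivo, Kira, Noor, Rhea, Sol | the east bank: Faye]
3. Farmer goes to the east bank with Ivo and Rhea.  [the west bank: Gus, Kira, Noor, Sol | the east bank: Faye, Ivo, Rhea]
4. Farmer goes back to the west bank with Faye.  [the west bank: Faye, Gus, Kira, Noor, Sol | the east bank: Ivo, Rhea]
5. Farmer goes to the east bank with Faye and Gus.  [the west bank: Kira, Noor, Sol | the east bank: Faye, Gus, Ivo, Rhea]
6. Farmer goes back to the west bank with Faye.  [the west bank: Faye, Kira, Noor, Sol | the east bank: Gus, Ivo, Rhea]
7. Farmer goes to the east bank with Kira and Sol.  [the west bank: Faye, Noor | the east bank: Gus, Ivo, Kira, Rhea, Sol]
8. Farmer goes back to the west bank with Sol.  [the west bank: Faye, Noor, Sol | the east bank: Gus, Ivo, Kira, Rhea]
9. Farmer goes to the east bank with Noor and Sol.  [the west bank: Faye | the east bank: Gus, Ivo, Kira, Noor, Rhea, Sol]
10. Farmer goes back to the west bank with Sol.  [the west bank: Faye, Sol | the east bank: Gus, Ivo, Kira, Noor, Rhea]
11. Farmer goes to the east bank with Faye and Sol.  [the west bank: — | the east bank: Faye, Gus, Ivo, Kira, Noor, Rhea, Sol]

11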